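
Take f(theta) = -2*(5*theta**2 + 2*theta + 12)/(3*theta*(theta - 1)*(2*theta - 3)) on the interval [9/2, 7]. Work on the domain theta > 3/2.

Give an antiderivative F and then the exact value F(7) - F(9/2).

Factor the denominator (3*theta*(theta - 1)*(2*theta - 3)) and decompose: f = -70/(3*(2*theta - 3)) + 38/(3*(theta - 1)) - 8/(3*theta); each piece integrates to a log, atan, or power term.
F(theta) = -8*log(theta)/3 - 35*log(theta - 3/2)/3 + 38*log(theta - 1)/3 is an antiderivative of f.
Check: d/dtheta[-8*log(theta)/3 - 35*log(theta - 3/2)/3 + 38*log(theta - 1)/3] = (-10*theta**2 - 4*theta - 24)/(6*theta**3 - 15*theta**2 + 9*theta), which equals f(theta).
F(7) = -35*log(11/2)/3 - 8*log(7)/3 + 38*log(6)/3; F(9/2) = -35*log(3)/3 - 8*log(9/2)/3 + 38*log(7/2)/3.
Integral = F(7) - F(9/2) = -35*log(11/2)/3 - 38*log(7/2)/3 - 8*log(7)/3 + 8*log(9/2)/3 + 35*log(3)/3 + 38*log(6)/3.

Antiderivative: F(theta) = -8*log(theta)/3 - 35*log(theta - 3/2)/3 + 38*log(theta - 1)/3; value = -35*log(11/2)/3 - 38*log(7/2)/3 - 8*log(7)/3 + 8*log(9/2)/3 + 35*log(3)/3 + 38*log(6)/3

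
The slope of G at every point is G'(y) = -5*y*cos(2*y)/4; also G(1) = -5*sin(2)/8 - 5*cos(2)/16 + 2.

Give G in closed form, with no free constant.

Since d/dy undoes antidifferentiation here, G(y) must give back the stated G'(y).
A general antiderivative is -5*y*sin(2*y)/8 - 5*cos(2*y)/16 + C.
The condition gives C = -5*sin(2)/8 - 5*cos(2)/16 + 2 - (-5*sin(2)/8 - 5*cos(2)/16) = 2.
So G(y) = (-10*y*sin(2*y) - 5*cos(2*y) + 32)/16.
Check: d/dy[(-10*y*sin(2*y) - 5*cos(2*y) + 32)/16] = -5*y*cos(2*y)/4 = G'(y).

G(y) = (-10*y*sin(2*y) - 5*cos(2*y) + 32)/16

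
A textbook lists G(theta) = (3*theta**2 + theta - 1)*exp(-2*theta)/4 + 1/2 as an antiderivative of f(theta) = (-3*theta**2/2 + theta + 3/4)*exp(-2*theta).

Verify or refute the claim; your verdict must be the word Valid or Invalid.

d/dtheta[G] = (-6*theta**2 + 4*theta + 3)*exp(-2*theta)/4
This equals f(theta) exactly, so the claim holds.

Valid: G'(theta) = f(theta).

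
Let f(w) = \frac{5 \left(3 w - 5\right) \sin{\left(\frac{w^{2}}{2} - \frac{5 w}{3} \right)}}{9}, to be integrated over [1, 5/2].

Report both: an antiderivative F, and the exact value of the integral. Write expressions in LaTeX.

The substitution u = \frac{w^{2}}{2} - \frac{5 w}{3} works: f is exactly (dF/du)*(du/dw) for that inner function.
F(w) = - \frac{5 \cos{\left(\frac{w^{2}}{2} - \frac{5 w}{3} \right)}}{3} is an antiderivative of f.
Check: d/dw[- \frac{5 \cos{\left(\frac{w^{2}}{2} - \frac{5 w}{3} \right)}}{3}] = \frac{5 w \sin{\left(\frac{w^{2}}{2} - \frac{5 w}{3} \right)}}{3} - \frac{25 \sin{\left(\frac{w^{2}}{2} - \frac{5 w}{3} \right)}}{9}, which equals f(w).
F(5/2) = - \frac{5 \cos{\left(\frac{25}{24} \right)}}{3}; F(1) = - \frac{5 \cos{\left(\frac{7}{6} \right)}}{3}.
Integral = F(5/2) - F(1) = - \frac{5 \cos{\left(\frac{25}{24} \right)}}{3} + \frac{5 \cos{\left(\frac{7}{6} \right)}}{3}.

Antiderivative: F(w) = - \frac{5 \cos{\left(\frac{w^{2}}{2} - \frac{5 w}{3} \right)}}{3}; value = - \frac{5 \cos{\left(\frac{25}{24} \right)}}{3} + \frac{5 \cos{\left(\frac{7}{6} \right)}}{3}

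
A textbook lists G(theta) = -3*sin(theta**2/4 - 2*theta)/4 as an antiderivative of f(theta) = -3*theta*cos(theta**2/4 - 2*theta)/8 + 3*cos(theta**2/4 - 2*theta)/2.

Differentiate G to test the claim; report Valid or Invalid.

Valid - the claim checks out under differentiation.

d/dtheta[G] = -3*theta*cos(theta**2/4 - 2*theta)/8 + 3*cos(theta**2/4 - 2*theta)/2
This equals f(theta) exactly, so the claim holds.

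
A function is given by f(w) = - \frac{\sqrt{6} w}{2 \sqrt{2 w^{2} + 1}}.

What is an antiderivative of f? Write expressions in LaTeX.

An antiderivative is F(w) = - \frac{\sqrt{6} \sqrt{2 w^{2} + 1}}{4}.

f matches the chain-rule pattern g'(h)*h' with inner function h(w) = 3 w^{2} + \frac{3}{2}; substituting u = h(w) collapses the integral.
Check: d/dw[- \frac{\sqrt{6} \sqrt{2 w^{2} + 1}}{4}] = - \frac{\sqrt{6} w}{2 \sqrt{2 w^{2} + 1}} = f(w).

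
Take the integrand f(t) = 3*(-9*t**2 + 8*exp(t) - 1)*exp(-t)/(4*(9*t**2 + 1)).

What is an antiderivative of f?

An antiderivative is F(t) = (8*exp(t)*atan(3*t) + 3)*exp(-t)/4.

For F(t) to be correct the identity F'(t) - f(t) = 0 must hold.
Check: d/dt[(8*exp(t)*atan(3*t) + 3)*exp(-t)/4] = (-27*t**2 + 24*exp(t) - 3)/(36*t**2*exp(t) + 4*exp(t)), which equals f(t).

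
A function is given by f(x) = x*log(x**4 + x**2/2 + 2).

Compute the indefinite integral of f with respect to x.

Since d/dx undoes antidifferentiation here, F'(x) = f(x) is required of F(x).
Check: d/dx[x**2*log(x**4 + x**2/2 + 2)/2 - x**2 + log(x**4 + x**2/2 + 2)/8 + sqrt(31)*atan(4*sqrt(31)*x**2/31 + sqrt(31)/31)/4] = x*log(x**4 + x**2/2 + 2) = f(x).

F(x) = x**2*log(x**4 + x**2/2 + 2)/2 - x**2 + log(x**4 + x**2/2 + 2)/8 + sqrt(31)*atan(4*sqrt(31)*x**2/31 + sqrt(31)/31)/4 + C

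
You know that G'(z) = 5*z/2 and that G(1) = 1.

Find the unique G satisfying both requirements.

G(z) = 5*z**2/4 - 1/4

A candidate passes only if d/dz[G] lands on the given G'(z) exactly.
A general antiderivative is 5*z**2/4 - 1/4 + C.
The condition gives C = 1 - (1) = 0.
So G(z) = 5*z**2/4 - 1/4.
Check: d/dz[5*z**2/4 - 1/4] = 5*z/2 = G'(z).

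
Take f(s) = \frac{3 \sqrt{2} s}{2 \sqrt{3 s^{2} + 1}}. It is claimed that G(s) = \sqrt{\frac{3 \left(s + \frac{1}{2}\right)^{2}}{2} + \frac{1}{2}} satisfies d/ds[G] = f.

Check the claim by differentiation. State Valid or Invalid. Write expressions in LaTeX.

Invalid: d/ds[G] - f = \frac{6 \sqrt{2} s \sqrt{3 s^{2} + 1} - 3 \sqrt{2} s \sqrt{12 s^{2} + 12 s + 7} + 3 \sqrt{2} \sqrt{3 s^{2} + 1}}{2 \sqrt{3 s^{2} + 1} \sqrt{12 s^{2} + 12 s + 7}}, which is not 0.

d/ds[G] = \frac{6 \sqrt{2} s + 3 \sqrt{2}}{2 \sqrt{12 s^{2} + 12 s + 7}}
d/ds[G] - f(s) = \frac{6 \sqrt{2} s \sqrt{3 s^{2} + 1} - 3 \sqrt{2} s \sqrt{12 s^{2} + 12 s + 7} + 3 \sqrt{2} \sqrt{3 s^{2} + 1}}{2 \sqrt{3 s^{2} + 1} \sqrt{12 s^{2} + 12 s + 7}} != 0.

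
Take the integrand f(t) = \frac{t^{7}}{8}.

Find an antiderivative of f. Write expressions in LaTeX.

An antiderivative F(t) passes only if d/dt[F] lands on f(t) exactly.
Check: d/dt[\frac{t^{8}}{64}] = \frac{t^{7}}{8} = f(t).

An antiderivative is F(t) = \frac{t^{8}}{64}.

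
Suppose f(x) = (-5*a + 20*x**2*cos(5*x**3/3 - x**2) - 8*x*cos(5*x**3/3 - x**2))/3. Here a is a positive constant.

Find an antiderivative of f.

An antiderivative is F(x) = -5*a*x/3 + 4*sin(5*x**3/3 - x**2)/3.

For F(x) to be correct the identity F'(x) - f(x) = 0 must hold.
Check: d/dx[-5*a*x/3 + 4*sin(5*x**3/3 - x**2)/3] = -5*a/3 + 20*x**2*cos(5*x**3/3 - x**2)/3 - 8*x*cos(5*x**3/3 - x**2)/3, which equals f(x).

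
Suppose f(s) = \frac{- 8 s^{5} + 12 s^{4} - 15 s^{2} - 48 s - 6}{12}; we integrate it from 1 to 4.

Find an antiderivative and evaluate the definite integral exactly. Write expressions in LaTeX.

Whatever form F(s) takes, F'(s) = f(s) is non-negotiable.
F(s) = - \frac{s^{6}}{9} + \frac{s^{5}}{5} - \frac{5 s^{3}}{12} - 2 s^{2} - \frac{s}{2} is an antiderivative of f.
Check: d/ds[- \frac{s^{6}}{9} + \frac{s^{5}}{5} - \frac{5 s^{3}}{12} - 2 s^{2} - \frac{s}{2}] = - \frac{2 s^{5}}{3} + s^{4} - \frac{5 s^{2}}{4} - 4 s - \frac{1}{2}, which equals f(s).
F(4) = - \frac{13994}{45}; F(1) = - \frac{509}{180}.
Integral = F(4) - F(1) = - \frac{6163}{20}.

Antiderivative: F(s) = - \frac{s^{6}}{9} + \frac{s^{5}}{5} - \frac{5 s^{3}}{12} - 2 s^{2} - \frac{s}{2}; value = - \frac{6163}{20}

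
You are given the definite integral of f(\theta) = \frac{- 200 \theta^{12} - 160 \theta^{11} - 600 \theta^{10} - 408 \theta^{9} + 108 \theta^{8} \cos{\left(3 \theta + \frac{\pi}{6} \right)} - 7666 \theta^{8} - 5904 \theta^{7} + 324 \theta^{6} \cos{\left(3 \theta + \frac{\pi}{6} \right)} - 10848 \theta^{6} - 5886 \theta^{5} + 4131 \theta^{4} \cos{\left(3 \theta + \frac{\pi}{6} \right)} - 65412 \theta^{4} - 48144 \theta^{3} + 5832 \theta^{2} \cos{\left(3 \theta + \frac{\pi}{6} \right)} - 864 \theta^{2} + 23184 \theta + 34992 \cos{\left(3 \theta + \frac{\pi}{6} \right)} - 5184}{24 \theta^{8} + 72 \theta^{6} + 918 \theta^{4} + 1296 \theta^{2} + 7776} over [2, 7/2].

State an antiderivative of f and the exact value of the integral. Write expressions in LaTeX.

Antiderivative: F(\theta) = - \frac{5 \theta^{5}}{3} - \frac{5 \theta^{4}}{3} + \frac{3 \theta^{2}}{2} - \frac{2 \theta}{3} + \frac{3 \sin{\left(3 \theta + \frac{\pi}{6} \right)}}{2} + \frac{2}{\theta^{4} + \frac{3 \theta^{2}}{2} + 18}; value = - \frac{493571009}{477280} + \frac{3 \sin{\left(\frac{\pi}{6} + \frac{21}{2} \right)}}{2} - \frac{3 \sin{\left(\frac{\pi}{6} + 6 \right)}}{2}

An antiderivative F(\theta) passes only if d/d\theta[F] lands on f(\theta) exactly.
F(\theta) = - \frac{5 \theta^{5}}{3} - \frac{5 \theta^{4}}{3} + \frac{3 \theta^{2}}{2} - \frac{2 \theta}{3} + \frac{3 \sin{\left(3 \theta + \frac{\pi}{6} \right)}}{2} + \frac{2}{\theta^{4} + \frac{3 \theta^{2}}{2} + 18} is an antiderivative of f.
Check: d/d\theta[- \frac{5 \theta^{5}}{3} - \frac{5 \theta^{4}}{3} + \frac{3 \theta^{2}}{2} - \frac{2 \theta}{3} + \frac{3 \sin{\left(3 \theta + \frac{\pi}{6} \right)}}{2} + \frac{2}{\theta^{4} + \frac{3 \theta^{2}}{2} + 18}] = \frac{- 200 \theta^{12} - 160 \theta^{11} - 600 \theta^{10} - 408 \theta^{9} + 108 \theta^{8} \cos{\left(3 \theta + \frac{\pi}{6} \right)} - 7666 \theta^{8} - 5904 \theta^{7} + 324 \theta^{6} \cos{\left(3 \theta + \frac{\pi}{6} \right)} - 10848 \theta^{6} - 5886 \theta^{5} + 4131 \theta^{4} \cos{\left(3 \theta + \frac{\pi}{6} \right)} - 65412 \theta^{4} - 48144 \theta^{3} + 5832 \theta^{2} \cos{\left(3 \theta + \frac{\pi}{6} \right)} - 864 \theta^{2} + 23184 \theta + 34992 \cos{\left(3 \theta + \frac{\pi}{6} \right)} - 5184}{24 \theta^{8} + 72 \theta^{6} + 918 \theta^{4} + 1296 \theta^{2} + 7776} = f(\theta).
F(7/2) = - \frac{317701343}{286368} + \frac{3 \sin{\left(\frac{\pi}{6} + \frac{21}{2} \right)}}{2}; F(2) = - \frac{4517}{60} + \frac{3 \sin{\left(\frac{\pi}{6} + 6 \right)}}{2}.
Integral = F(7/2) - F(2) = - \frac{493571009}{477280} + \frac{3 \sin{\left(\frac{\pi}{6} + \frac{21}{2} \right)}}{2} - \frac{3 \sin{\left(\frac{\pi}{6} + 6 \right)}}{2}.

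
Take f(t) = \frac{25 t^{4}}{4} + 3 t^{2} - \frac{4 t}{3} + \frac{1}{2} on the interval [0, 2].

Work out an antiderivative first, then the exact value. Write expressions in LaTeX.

Antiderivative: F(t) = \frac{5 t^{5}}{4} + t^{3} - \frac{2 t^{2}}{3} + \frac{t}{2}; value = \frac{139}{3}

Integrate term by term and add the pieces.
F(t) = \frac{5 t^{5}}{4} + t^{3} - \frac{2 t^{2}}{3} + \frac{t}{2} is an antiderivative of f.
Check: d/dt[\frac{5 t^{5}}{4} + t^{3} - \frac{2 t^{2}}{3} + \frac{t}{2}] = \frac{25 t^{4}}{4} + 3 t^{2} - \frac{4 t}{3} + \frac{1}{2} = f(t).
F(2) = \frac{139}{3}; F(0) = 0.
Integral = F(2) - F(0) = \frac{139}{3}.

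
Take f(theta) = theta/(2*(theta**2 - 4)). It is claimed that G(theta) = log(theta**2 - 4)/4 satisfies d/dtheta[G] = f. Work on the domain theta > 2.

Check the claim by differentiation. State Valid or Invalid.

d/dtheta[G] = theta/(2*theta**2 - 8)
This equals f(theta) exactly, so the claim holds.

Valid. The derivative of G reproduces f.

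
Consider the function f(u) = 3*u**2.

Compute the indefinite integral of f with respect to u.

F(u) = u**3 + C

For F(u) to be correct the identity F'(u) - f(u) = 0 must hold.
Check: d/du[u**3] = 3*u**2 = f(u).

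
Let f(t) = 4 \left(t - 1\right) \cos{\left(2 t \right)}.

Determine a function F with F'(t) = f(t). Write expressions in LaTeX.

An antiderivative is F(t) = 2 t \sin{\left(2 t \right)} - 2 \sin{\left(2 t \right)} + \cos{\left(2 t \right)}.

Check any antiderivative F(t) by computing F'(t) and comparing it with f(t).
Check: d/dt[2 t \sin{\left(2 t \right)} - 2 \sin{\left(2 t \right)} + \cos{\left(2 t \right)}] = 4 t \cos{\left(2 t \right)} - 4 \cos{\left(2 t \right)}, which equals f(t).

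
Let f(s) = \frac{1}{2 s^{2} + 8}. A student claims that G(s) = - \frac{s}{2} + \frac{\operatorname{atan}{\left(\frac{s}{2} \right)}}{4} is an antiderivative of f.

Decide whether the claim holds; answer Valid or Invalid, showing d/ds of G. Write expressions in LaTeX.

Invalid: d/ds[G] - f = - \frac{1}{2}, which is not 0.

d/ds[G] = \frac{- s^{2} - 3}{2 s^{2} + 8}
d/ds[G] - f(s) = - \frac{1}{2} != 0.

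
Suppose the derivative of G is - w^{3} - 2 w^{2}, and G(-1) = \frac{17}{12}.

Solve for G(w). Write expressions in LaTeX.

G(w) = - \frac{w^{4}}{4} - \frac{2 w^{3}}{3} + 1

Integrate term by term and add the pieces.
A general antiderivative is - \frac{w^{4}}{4} - \frac{2 w^{3}}{3} + C.
The condition gives C = \frac{17}{12} - (\frac{5}{12}) = 1.
So G(w) = - \frac{w^{4}}{4} - \frac{2 w^{3}}{3} + 1.
Check: d/dw[- \frac{w^{4}}{4} - \frac{2 w^{3}}{3} + 1] = - w^{3} - 2 w^{2} = G'(w).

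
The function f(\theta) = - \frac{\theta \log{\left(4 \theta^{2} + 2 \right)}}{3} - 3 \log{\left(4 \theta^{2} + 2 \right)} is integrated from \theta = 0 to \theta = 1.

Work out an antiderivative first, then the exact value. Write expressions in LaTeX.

Integrate term by term and add the pieces.
F(\theta) = - \frac{\theta^{2} \log{\left(4 \theta^{2} + 2 \right)}}{6} + \frac{\theta^{2}}{6} - 3 \theta \log{\left(4 \theta^{2} + 2 \right)} + 6 \theta - \frac{\log{\left(\theta^{2} + \frac{1}{2} \right)}}{12} - 3 \sqrt{2} \operatorname{atan}{\left(\sqrt{2} \theta \right)} is an antiderivative of f.
Check: d/d\theta[- \frac{\theta^{2} \log{\left(4 \theta^{2} + 2 \right)}}{6} + \frac{\theta^{2}}{6} - 3 \theta \log{\left(4 \theta^{2} + 2 \right)} + 6 \theta - \frac{\log{\left(\theta^{2} + \frac{1}{2} \right)}}{12} - 3 \sqrt{2} \operatorname{atan}{\left(\sqrt{2} \theta \right)}] = - \frac{\theta \log{\left(2 \theta^{2} + 1 \right)}}{3} - \frac{\theta \log{\left(2 \right)}}{3} - 3 \log{\left(2 \theta^{2} + 1 \right)} - 3 \log{\left(2 \right)}, which equals f(\theta).
F(1) = - \frac{19 \log{\left(6 \right)}}{6} - 3 \sqrt{2} \operatorname{atan}{\left(\sqrt{2} \right)} - \frac{\log{\left(\frac{3}{2} \right)}}{12} + \frac{37}{6}; F(0) = \frac{\log{\left(2 \right)}}{12}.
Integral = F(1) - F(0) = - \frac{19 \log{\left(6 \right)}}{6} - 3 \sqrt{2} \operatorname{atan}{\left(\sqrt{2} \right)} - \frac{\log{\left(2 \right)}}{12} - \frac{\log{\left(\frac{3}{2} \right)}}{12} + \frac{37}{6}.

Antiderivative: F(\theta) = - \frac{\theta^{2} \log{\left(4 \theta^{2} + 2 \right)}}{6} + \frac{\theta^{2}}{6} - 3 \theta \log{\left(4 \theta^{2} + 2 \right)} + 6 \theta - \frac{\log{\left(\theta^{2} + \frac{1}{2} \right)}}{12} - 3 \sqrt{2} \operatorname{atan}{\left(\sqrt{2} \theta \right)}; value = - \frac{19 \log{\left(6 \right)}}{6} - 3 \sqrt{2} \operatorname{atan}{\left(\sqrt{2} \right)} - \frac{\log{\left(2 \right)}}{12} - \frac{\log{\left(\frac{3}{2} \right)}}{12} + \frac{37}{6}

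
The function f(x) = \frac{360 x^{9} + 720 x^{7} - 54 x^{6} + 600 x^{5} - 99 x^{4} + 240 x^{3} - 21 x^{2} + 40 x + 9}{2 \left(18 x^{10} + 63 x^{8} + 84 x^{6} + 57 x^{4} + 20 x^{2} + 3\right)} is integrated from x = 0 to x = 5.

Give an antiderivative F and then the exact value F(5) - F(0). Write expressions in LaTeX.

Whatever form F(x) takes, F'(x) = f(x) is non-negotiable.
F(x) = \frac{30 x^{4} \log{\left(x^{2} + \frac{3}{2} \right)} + 30 x^{2} \log{\left(x^{2} + \frac{3}{2} \right)} + 3 x + 10 \log{\left(x^{2} + \frac{3}{2} \right)}}{6 x^{4} + 6 x^{2} + 2} is an antiderivative of f.
Check: d/dx[\frac{30 x^{4} \log{\left(x^{2} + \frac{3}{2} \right)} + 30 x^{2} \log{\left(x^{2} + \frac{3}{2} \right)} + 3 x + 10 \log{\left(x^{2} + \frac{3}{2} \right)}}{6 x^{4} + 6 x^{2} + 2}] = \frac{360 x^{9} + 720 x^{7} - 54 x^{6} + 600 x^{5} - 99 x^{4} + 240 x^{3} - 21 x^{2} + 40 x + 9}{36 x^{10} + 126 x^{8} + 168 x^{6} + 114 x^{4} + 40 x^{2} + 6}, which equals f(x).
F(5) = \frac{15}{3902} + 5 \log{\left(\frac{53}{2} \right)}; F(0) = 5 \log{\left(\frac{3}{2} \right)}.
Integral = F(5) - F(0) = - 5 \log{\left(\frac{3}{2} \right)} + \frac{15}{3902} + 5 \log{\left(\frac{53}{2} \right)}.

Antiderivative: F(x) = \frac{30 x^{4} \log{\left(x^{2} + \frac{3}{2} \right)} + 30 x^{2} \log{\left(x^{2} + \frac{3}{2} \right)} + 3 x + 10 \log{\left(x^{2} + \frac{3}{2} \right)}}{6 x^{4} + 6 x^{2} + 2}; value = - 5 \log{\left(\frac{3}{2} \right)} + \frac{15}{3902} + 5 \log{\left(\frac{53}{2} \right)}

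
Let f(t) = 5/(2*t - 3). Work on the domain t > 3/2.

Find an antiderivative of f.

An antiderivative is F(t) = 5*log(2*t - 3)/2.

A candidate is checked by its d/dt: the result must match f(t).
Check: d/dt[5*log(2*t - 3)/2] = 5/(2*t - 3) = f(t).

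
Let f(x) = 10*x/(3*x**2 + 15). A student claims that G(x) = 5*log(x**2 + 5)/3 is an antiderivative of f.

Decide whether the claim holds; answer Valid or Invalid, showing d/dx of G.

Valid - the claim checks out under differentiation.

d/dx[G] = 10*x/(3*x**2 + 15)
This equals f(x) exactly, so the claim holds.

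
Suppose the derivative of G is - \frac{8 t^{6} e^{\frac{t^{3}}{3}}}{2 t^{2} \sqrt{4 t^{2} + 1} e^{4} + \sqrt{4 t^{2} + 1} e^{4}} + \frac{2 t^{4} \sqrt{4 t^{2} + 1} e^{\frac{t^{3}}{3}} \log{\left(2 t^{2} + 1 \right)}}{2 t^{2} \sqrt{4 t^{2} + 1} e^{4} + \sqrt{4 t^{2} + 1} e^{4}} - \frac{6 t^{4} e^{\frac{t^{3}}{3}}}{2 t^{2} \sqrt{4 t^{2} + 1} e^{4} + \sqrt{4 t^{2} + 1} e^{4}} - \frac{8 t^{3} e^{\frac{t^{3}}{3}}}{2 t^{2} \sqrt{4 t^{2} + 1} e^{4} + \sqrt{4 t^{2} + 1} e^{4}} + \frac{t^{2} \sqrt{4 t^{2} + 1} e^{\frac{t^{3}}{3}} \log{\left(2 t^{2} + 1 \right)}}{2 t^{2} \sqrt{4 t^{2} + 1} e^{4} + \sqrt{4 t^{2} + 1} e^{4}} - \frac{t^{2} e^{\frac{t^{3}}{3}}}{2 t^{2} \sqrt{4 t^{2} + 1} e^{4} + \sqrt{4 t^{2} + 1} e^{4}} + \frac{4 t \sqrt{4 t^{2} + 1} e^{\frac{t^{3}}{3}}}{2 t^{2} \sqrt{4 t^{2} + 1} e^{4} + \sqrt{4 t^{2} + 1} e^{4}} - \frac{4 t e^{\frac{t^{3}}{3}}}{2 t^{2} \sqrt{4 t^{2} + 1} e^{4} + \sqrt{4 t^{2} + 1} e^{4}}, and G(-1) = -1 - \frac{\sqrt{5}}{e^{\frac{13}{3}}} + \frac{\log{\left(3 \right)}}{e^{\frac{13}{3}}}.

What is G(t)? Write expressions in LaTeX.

Recognize the product-rule pattern: G'(t) = u'v + uv' with u = - \sqrt{4 t^{2} + 1} + \log{\left(2 t^{2} + 1 \right)}, v = e^{\frac{t^{3}}{3} - 4}, so integration by parts undoes it.
A general antiderivative is \left(- \sqrt{4 t^{2} + 1} + \log{\left(2 t^{2} + 1 \right)}\right) e^{\frac{t^{3}}{3} - 4} + C.
The condition gives C = -1 - \frac{\sqrt{5}}{e^{\frac{13}{3}}} + \frac{\log{\left(3 \right)}}{e^{\frac{13}{3}}} - (- \frac{\sqrt{5}}{e^{\frac{13}{3}}} + \frac{\log{\left(3 \right)}}{e^{\frac{13}{3}}}) = -1.
So G(t) = - \frac{\sqrt{4 t^{2} + 1} e^{\frac{t^{3}}{3}}}{e^{4}} + \frac{e^{\frac{t^{3}}{3}} \log{\left(2 t^{2} + 1 \right)}}{e^{4}} - 1.
Check: d/dt[- \frac{\sqrt{4 t^{2} + 1} e^{\frac{t^{3}}{3}}}{e^{4}} + \frac{e^{\frac{t^{3}}{3}} \log{\left(2 t^{2} + 1 \right)}}{e^{4}} - 1] = \frac{- 8 t^{6} e^{\frac{t^{3}}{3}} + 2 t^{4} \sqrt{4 t^{2} + 1} e^{\frac{t^{3}}{3}} \log{\left(2 t^{2} + 1 \right)} - 6 t^{4} e^{\frac{t^{3}}{3}} - 8 t^{3} e^{\frac{t^{3}}{3}} + t^{2} \sqrt{4 t^{2} + 1} e^{\frac{t^{3}}{3}} \log{\left(2 t^{2} + 1 \right)} - t^{2} e^{\frac{t^{3}}{3}} + 4 t \sqrt{4 t^{2} + 1} e^{\frac{t^{3}}{3}} - 4 t e^{\frac{t^{3}}{3}}}{2 t^{2} \sqrt{4 t^{2} + 1} e^{4} + \sqrt{4 t^{2} + 1} e^{4}}, which equals G'(t).

G(t) = - \frac{\sqrt{4 t^{2} + 1} e^{\frac{t^{3}}{3}}}{e^{4}} + \frac{e^{\frac{t^{3}}{3}} \log{\left(2 t^{2} + 1 \right)}}{e^{4}} - 1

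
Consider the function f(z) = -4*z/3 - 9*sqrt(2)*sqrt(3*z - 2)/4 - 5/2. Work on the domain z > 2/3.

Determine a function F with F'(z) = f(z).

An antiderivative is F(z) = -(4*z**2 + 9*sqrt(2)*z*sqrt(3*z - 2) + 15*z - 6*sqrt(2)*sqrt(3*z - 2) + 30)/6.

Integrate term by term and add the pieces.
Check: d/dz[-(4*z**2 + 9*sqrt(2)*z*sqrt(3*z - 2) + 15*z - 6*sqrt(2)*sqrt(3*z - 2) + 30)/6] = (-16*z*sqrt(3*z - 2) - 81*sqrt(2)*z - 30*sqrt(3*z - 2) + 54*sqrt(2))/(12*sqrt(3*z - 2)), which equals f(z).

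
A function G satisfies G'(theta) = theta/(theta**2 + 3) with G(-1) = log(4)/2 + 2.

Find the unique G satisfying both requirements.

G(theta) = log(theta**2 + 3)/2 + 2

G'(theta) matches the chain-rule pattern g'(h)*h' with inner function h(theta) = theta**2 + 3; substituting u = h(theta) collapses the integral.
A general antiderivative is log(theta**2 + 3)/2 + C.
The condition gives C = log(4)/2 + 2 - (log(4)/2) = 2.
So G(theta) = log(theta**2 + 3)/2 + 2.
Check: d/dtheta[log(theta**2 + 3)/2 + 2] = theta/(theta**2 + 3) = G'(theta).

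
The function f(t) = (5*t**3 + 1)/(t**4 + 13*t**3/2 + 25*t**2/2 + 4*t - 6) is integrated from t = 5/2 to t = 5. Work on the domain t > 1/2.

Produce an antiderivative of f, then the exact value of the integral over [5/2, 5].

Antiderivative: F(t) = (13*t*log(t - 1/2) - 5838*t*log(t + 2) + 6700*t*log(t + 3) + 26*log(t - 1/2) - 11676*log(t + 2) + 13400*log(t + 3) - 2730)/(175*t + 350); value = -268*log(11/2)/7 - 834*log(7)/25 - 13*log(2)/175 + 26/21 + 5851*log(9/2)/175 + 268*log(8)/7

The denominator factors as (t + 2)**2*(t + 3)*(2*t - 1); partial fractions split f into directly integrable pieces: 26/(175*(2*t - 1)) + 268/(7*(t + 3)) - 834/(25*(t + 2)) + 78/(5*(t + 2)**2).
F(t) = (13*t*log(t - 1/2) - 5838*t*log(t + 2) + 6700*t*log(t + 3) + 26*log(t - 1/2) - 11676*log(t + 2) + 13400*log(t + 3) - 2730)/(175*t + 350) is an antiderivative of f.
Check: d/dt[(13*t*log(t - 1/2) - 5838*t*log(t + 2) + 6700*t*log(t + 3) + 26*log(t - 1/2) - 11676*log(t + 2) + 13400*log(t + 3) - 2730)/(175*t + 350)] = (10*t**3 + 2)/(2*t**4 + 13*t**3 + 25*t**2 + 8*t - 12), which equals f(t).
F(5) = -834*log(7)/25 - 78/35 + 13*log(9/2)/175 + 268*log(8)/7; F(5/2) = -834*log(9/2)/25 - 52/15 + 13*log(2)/175 + 268*log(11/2)/7.
Integral = F(5) - F(5/2) = -268*log(11/2)/7 - 834*log(7)/25 - 13*log(2)/175 + 26/21 + 5851*log(9/2)/175 + 268*log(8)/7.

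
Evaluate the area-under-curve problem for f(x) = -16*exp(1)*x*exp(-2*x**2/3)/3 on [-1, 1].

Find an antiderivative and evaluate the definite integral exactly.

The substitution u = 1 - 2*x**2/3 works: f is exactly (dF/du)*(du/dx) for that inner function.
F(x) = 4*exp(1)*exp(-2*x**2/3) is an antiderivative of f.
Check: d/dx[4*exp(1)*exp(-2*x**2/3)] = -16*exp(1)*x*exp(-2*x**2/3)/3 = f(x).
F(1) = 4*exp(1/3); F(-1) = 4*exp(1/3).
Integral = F(1) - F(-1) = 0.

Antiderivative: F(x) = 4*exp(1)*exp(-2*x**2/3); value = 0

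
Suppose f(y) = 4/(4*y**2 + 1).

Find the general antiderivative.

A first test for any F(y): its y-derivative must equal f(y) identically.
Check: d/dy[2*atan(2*y)] = 4/(4*y**2 + 1) = f(y).

F(y) = 2*atan(2*y) + C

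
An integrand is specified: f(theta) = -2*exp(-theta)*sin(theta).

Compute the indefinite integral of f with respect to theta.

Whatever form F(theta) takes, F'(theta) = f(theta) is non-negotiable.
Check: d/dtheta[(sin(theta) + cos(theta))*exp(-theta)] = -2*exp(-theta)*sin(theta) = f(theta).

F(theta) = (sin(theta) + cos(theta))*exp(-theta) + C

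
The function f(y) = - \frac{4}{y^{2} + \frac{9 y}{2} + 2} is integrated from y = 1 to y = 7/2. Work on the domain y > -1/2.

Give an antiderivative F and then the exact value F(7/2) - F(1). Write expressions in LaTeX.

Antiderivative: F(y) = - \frac{8 \left(\log{\left(y + \frac{1}{2} \right)} - \log{\left(y + 4 \right)}\right)}{7}; value = - \frac{8 \log{\left(5 \right)}}{7} - \frac{8 \log{\left(4 \right)}}{7} + \frac{8 \log{\left(\frac{3}{2} \right)}}{7} + \frac{8 \log{\left(\frac{15}{2} \right)}}{7}

Factor the denominator (\left(y + 4\right) \left(2 y + 1\right)) and decompose: f = - \frac{16}{7 \left(2 y + 1\right)} + \frac{8}{7 \left(y + 4\right)}; each piece integrates to a log, atan, or power term.
F(y) = - \frac{8 \left(\log{\left(y + \frac{1}{2} \right)} - \log{\left(y + 4 \right)}\right)}{7} is an antiderivative of f.
Check: d/dy[- \frac{8 \left(\log{\left(y + \frac{1}{2} \right)} - \log{\left(y + 4 \right)}\right)}{7}] = - \frac{8}{2 y^{2} + 9 y + 4}, which equals f(y).
F(7/2) = - \frac{8 \log{\left(4 \right)}}{7} + \frac{8 \log{\left(\frac{15}{2} \right)}}{7}; F(1) = - \frac{8 \log{\left(\frac{3}{2} \right)}}{7} + \frac{8 \log{\left(5 \right)}}{7}.
Integral = F(7/2) - F(1) = - \frac{8 \log{\left(5 \right)}}{7} - \frac{8 \log{\left(4 \right)}}{7} + \frac{8 \log{\left(\frac{3}{2} \right)}}{7} + \frac{8 \log{\left(\frac{15}{2} \right)}}{7}.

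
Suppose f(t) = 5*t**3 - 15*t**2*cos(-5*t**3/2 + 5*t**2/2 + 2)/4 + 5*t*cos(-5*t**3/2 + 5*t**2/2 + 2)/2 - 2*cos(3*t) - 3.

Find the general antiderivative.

Integrate term by term and add the pieces.
Check: d/dt[5*t**4/4 - 3*t - 2*sin(3*t)/3 + sin(-5*t**3/2 + 5*t**2/2 + 2)/2] = 5*t**3 - 15*t**2*cos(-5*t**3/2 + 5*t**2/2 + 2)/4 + 5*t*cos(-5*t**3/2 + 5*t**2/2 + 2)/2 - 2*cos(3*t) - 3 = f(t).

F(t) = 5*t**4/4 - 3*t - 2*sin(3*t)/3 + sin(-5*t**3/2 + 5*t**2/2 + 2)/2 + C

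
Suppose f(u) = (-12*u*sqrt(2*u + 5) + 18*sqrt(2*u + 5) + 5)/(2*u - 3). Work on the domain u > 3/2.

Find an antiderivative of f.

An antiderivative is F(u) = -2*(2*u + 5)**(3/2) + 5*log(u - 3/2)/2.

A first test for any F(u): its u-derivative must equal f(u) identically.
Check: d/du[-2*(2*u + 5)**(3/2) + 5*log(u - 3/2)/2] = (-12*u*sqrt(2*u + 5) + 18*sqrt(2*u + 5) + 5)/(2*u - 3) = f(u).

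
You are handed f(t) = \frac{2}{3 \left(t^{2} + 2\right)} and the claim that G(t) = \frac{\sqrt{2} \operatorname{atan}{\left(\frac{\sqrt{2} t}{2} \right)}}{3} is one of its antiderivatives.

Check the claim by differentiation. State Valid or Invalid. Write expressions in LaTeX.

Valid. The derivative of G reproduces f.

d/dt[G] = \frac{2}{3 t^{2} + 6}
This equals f(t) exactly, so the claim holds.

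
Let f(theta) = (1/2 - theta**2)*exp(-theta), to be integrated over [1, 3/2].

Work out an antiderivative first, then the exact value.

f has the shape u'v + uv' for u = theta**2 + 2*theta + 3/2 and v = exp(-theta) — it is the derivative of the product u*v.
F(theta) = (2*theta**2 + 4*theta + 3)*exp(-theta)/2 is an antiderivative of f.
Check: d/dtheta[(2*theta**2 + 4*theta + 3)*exp(-theta)/2] = (1 - 2*theta**2)*exp(-theta)/2, which equals f(theta).
F(3/2) = 27*exp(-3/2)/4; F(1) = 9*exp(-1)/2.
Integral = F(3/2) - F(1) = -9*exp(-1)/2 + 27*exp(-3/2)/4.

Antiderivative: F(theta) = (2*theta**2 + 4*theta + 3)*exp(-theta)/2; value = -9*exp(-1)/2 + 27*exp(-3/2)/4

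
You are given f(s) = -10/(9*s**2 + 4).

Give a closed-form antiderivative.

A candidate is checked by its d/ds: the result must match f(s).
Check: d/ds[-5*atan(3*s/2)/3] = -10/(9*s**2 + 4) = f(s).

An antiderivative is F(s) = -5*atan(3*s/2)/3.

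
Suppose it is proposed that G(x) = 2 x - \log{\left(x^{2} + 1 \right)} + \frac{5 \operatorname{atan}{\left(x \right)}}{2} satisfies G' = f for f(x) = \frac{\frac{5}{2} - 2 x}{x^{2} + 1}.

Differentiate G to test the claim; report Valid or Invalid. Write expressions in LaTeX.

d/dx[G] = \frac{4 x^{2} - 4 x + 9}{2 x^{2} + 2}
d/dx[G] - f(x) = 2 != 0.

Invalid: d/dx[G] - f = 2, which is not 0.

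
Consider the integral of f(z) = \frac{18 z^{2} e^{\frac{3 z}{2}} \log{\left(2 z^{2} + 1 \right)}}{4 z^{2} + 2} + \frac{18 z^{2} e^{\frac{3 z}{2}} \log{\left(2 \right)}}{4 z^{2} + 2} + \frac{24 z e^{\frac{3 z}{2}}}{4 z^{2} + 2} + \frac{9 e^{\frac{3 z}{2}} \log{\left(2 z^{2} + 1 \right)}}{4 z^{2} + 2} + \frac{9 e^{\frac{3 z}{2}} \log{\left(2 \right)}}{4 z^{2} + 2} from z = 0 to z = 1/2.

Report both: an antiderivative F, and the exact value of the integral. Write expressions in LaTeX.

Recognize the product-rule pattern: f = u'v + uv' with u = 3 e^{\frac{3 z}{2}}, v = \log{\left(4 z^{2} + 2 \right)}, so integration by parts undoes it.
F(z) = 3 e^{\frac{3 z}{2}} \log{\left(4 z^{2} + 2 \right)} is an antiderivative of f.
Check: d/dz[3 e^{\frac{3 z}{2}} \log{\left(4 z^{2} + 2 \right)}] = \frac{18 z^{2} e^{\frac{3 z}{2}} \log{\left(2 z^{2} + 1 \right)} + 18 z^{2} e^{\frac{3 z}{2}} \log{\left(2 \right)} + 24 z e^{\frac{3 z}{2}} + 9 e^{\frac{3 z}{2}} \log{\left(2 z^{2} + 1 \right)} + 9 e^{\frac{3 z}{2}} \log{\left(2 \right)}}{4 z^{2} + 2}, which equals f(z).
F(1/2) = 3 e^{\frac{3}{4}} \log{\left(3 \right)}; F(0) = 3 \log{\left(2 \right)}.
Integral = F(1/2) - F(0) = - 3 \log{\left(2 \right)} + 3 e^{\frac{3}{4}} \log{\left(3 \right)}.

Antiderivative: F(z) = 3 e^{\frac{3 z}{2}} \log{\left(4 z^{2} + 2 \right)}; value = - 3 \log{\left(2 \right)} + 3 e^{\frac{3}{4}} \log{\left(3 \right)}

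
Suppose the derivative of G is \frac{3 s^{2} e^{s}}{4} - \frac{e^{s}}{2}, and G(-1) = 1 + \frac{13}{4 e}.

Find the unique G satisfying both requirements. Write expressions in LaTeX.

G'(s) has the shape u'v + uv' for u = \frac{3 s^{2}}{4} - \frac{3 s}{2} + 1 and v = e^{s} — it is the derivative of the product u*v.
A general antiderivative is \frac{\left(3 s^{2} - 6 s + 4\right) e^{s}}{4} + C.
The condition gives C = 1 + \frac{13}{4 e} - (\frac{13}{4 e}) = 1.
So G(s) = \frac{3 s^{2} e^{s}}{4} - \frac{3 s e^{s}}{2} + e^{s} + 1.
Check: d/ds[\frac{3 s^{2} e^{s}}{4} - \frac{3 s e^{s}}{2} + e^{s} + 1] = \frac{3 s^{2} e^{s}}{4} - \frac{e^{s}}{2} = G'(s).

G(s) = \frac{3 s^{2} e^{s}}{4} - \frac{3 s e^{s}}{2} + e^{s} + 1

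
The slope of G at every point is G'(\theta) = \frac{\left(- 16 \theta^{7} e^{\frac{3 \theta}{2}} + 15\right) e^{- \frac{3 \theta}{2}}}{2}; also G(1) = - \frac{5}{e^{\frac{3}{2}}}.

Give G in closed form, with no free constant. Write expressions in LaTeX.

G(\theta) = \left(- \theta^{8} e^{\frac{3 \theta}{2}} + e^{\frac{3 \theta}{2}} - 5\right) e^{- \frac{3 \theta}{2}}

Check a candidate G(\theta) by differentiating: d/d\theta[G] must match the given G'(\theta).
A general antiderivative is - \theta^{8} - 5 e^{- \frac{3 \theta}{2}} + C.
The condition gives C = - \frac{5}{e^{\frac{3}{2}}} - (- \frac{5}{e^{\frac{3}{2}}} - 1) = 1.
So G(\theta) = \left(- \theta^{8} e^{\frac{3 \theta}{2}} + e^{\frac{3 \theta}{2}} - 5\right) e^{- \frac{3 \theta}{2}}.
Check: d/d\theta[\left(- \theta^{8} e^{\frac{3 \theta}{2}} + e^{\frac{3 \theta}{2}} - 5\right) e^{- \frac{3 \theta}{2}}] = \frac{\left(- 16 \theta^{7} e^{\frac{3 \theta}{2}} + 15\right) e^{- \frac{3 \theta}{2}}}{2} = G'(\theta).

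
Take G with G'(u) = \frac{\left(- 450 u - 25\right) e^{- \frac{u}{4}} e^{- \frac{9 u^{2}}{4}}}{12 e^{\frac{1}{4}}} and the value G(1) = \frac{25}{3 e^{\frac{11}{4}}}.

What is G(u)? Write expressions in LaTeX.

Recognize the product-rule pattern: G'(u) = v'r + vr' with v = \frac{25 e^{- \frac{5 u^{2}}{4} - 1}}{3}, r = e^{- u^{2} - \frac{u}{4} + \frac{3}{4}}, so integration by parts undoes it.
A general antiderivative is \frac{25 e^{- \frac{5 u^{2}}{4} - 1} e^{- u^{2} - \frac{u}{4} + \frac{3}{4}}}{3} + C.
The condition gives C = \frac{25}{3 e^{\frac{11}{4}}} - (\frac{25}{3 e^{\frac{11}{4}}}) = 0.
So G(u) = \frac{25 e^{- \frac{u}{4}} e^{- \frac{9 u^{2}}{4}}}{3 e^{\frac{1}{4}}}.
Check: d/du[\frac{25 e^{- \frac{u}{4}} e^{- \frac{9 u^{2}}{4}}}{3 e^{\frac{1}{4}}}] = \frac{\left(- 450 u - 25\right) e^{- \frac{u}{4}} e^{- \frac{9 u^{2}}{4}}}{12 e^{\frac{1}{4}}} = G'(u).

G(u) = \frac{25 e^{- \frac{u}{4}} e^{- \frac{9 u^{2}}{4}}}{3 e^{\frac{1}{4}}}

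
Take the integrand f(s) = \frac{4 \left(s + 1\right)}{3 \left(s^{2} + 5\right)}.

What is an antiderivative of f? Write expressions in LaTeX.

An antiderivative F(s) passes only if d/ds[F] lands on f(s) exactly.
Check: d/ds[\frac{2 \log{\left(s^{2} + 5 \right)}}{3} + \frac{4 \sqrt{5} \operatorname{atan}{\left(\frac{\sqrt{5} s}{5} \right)}}{15}] = \frac{4 s + 4}{3 s^{2} + 15}, which equals f(s).

An antiderivative is F(s) = \frac{2 \log{\left(s^{2} + 5 \right)}}{3} + \frac{4 \sqrt{5} \operatorname{atan}{\left(\frac{\sqrt{5} s}{5} \right)}}{15}.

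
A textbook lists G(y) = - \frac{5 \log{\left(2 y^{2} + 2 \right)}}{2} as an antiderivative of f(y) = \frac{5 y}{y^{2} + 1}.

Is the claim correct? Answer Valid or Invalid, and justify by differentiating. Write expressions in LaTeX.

Invalid: d/dy[G] - f = - \frac{10 y}{y^{2} + 1}, which is not 0.

d/dy[G] = - \frac{5 y}{y^{2} + 1}
d/dy[G] - f(y) = - \frac{10 y}{y^{2} + 1} != 0.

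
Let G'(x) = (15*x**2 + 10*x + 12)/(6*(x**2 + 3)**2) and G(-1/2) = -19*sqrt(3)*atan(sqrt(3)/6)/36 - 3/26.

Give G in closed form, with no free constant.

G(x) = -11*x/(12*x**2 + 36) + 19*sqrt(3)*atan(sqrt(3)*x/3)/36 - 10/(12*x**2 + 36)

Differentiate the proposed G(x) back; it has to land on the given G'(x).
A general antiderivative is (-11*x - 10)/(12*x**2 + 36) + 19*sqrt(3)*atan(sqrt(3)*x/3)/36 + C.
The condition gives C = -19*sqrt(3)*atan(sqrt(3)/6)/36 - 3/26 - (-19*sqrt(3)*atan(sqrt(3)/6)/36 - 3/26) = 0.
So G(x) = -11*x/(12*x**2 + 36) + 19*sqrt(3)*atan(sqrt(3)*x/3)/36 - 10/(12*x**2 + 36).
Check: d/dx[-11*x/(12*x**2 + 36) + 19*sqrt(3)*atan(sqrt(3)*x/3)/36 - 10/(12*x**2 + 36)] = (15*x**2 + 10*x + 12)/(6*x**4 + 36*x**2 + 54), which equals G'(x).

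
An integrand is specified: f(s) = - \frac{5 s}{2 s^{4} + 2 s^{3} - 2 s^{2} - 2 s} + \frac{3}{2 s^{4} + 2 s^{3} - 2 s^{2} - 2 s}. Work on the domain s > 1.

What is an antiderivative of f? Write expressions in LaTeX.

Factor the denominator (2 s \left(s - 1\right) \left(s + 1\right)^{2}) and decompose: f = \frac{7}{4 \left(s + 1\right)} + \frac{2}{\left(s + 1\right)^{2}} - \frac{1}{4 \left(s - 1\right)} - \frac{3}{2 s}; each piece integrates to a log, atan, or power term.
Check: d/ds[\frac{- 6 s \log{\left(s \right)} - s \log{\left(s - 1 \right)} + 7 s \log{\left(s + 1 \right)} - 6 \log{\left(s \right)} - \log{\left(s - 1 \right)} + 7 \log{\left(s + 1 \right)} - 8}{4 s + 4}] = \frac{3 - 5 s}{2 s^{4} + 2 s^{3} - 2 s^{2} - 2 s}, which equals f(s).

An antiderivative is F(s) = \frac{- 6 s \log{\left(s \right)} - s \log{\left(s - 1 \right)} + 7 s \log{\left(s + 1 \right)} - 6 \log{\left(s \right)} - \log{\left(s - 1 \right)} + 7 \log{\left(s + 1 \right)} - 8}{4 s + 4}.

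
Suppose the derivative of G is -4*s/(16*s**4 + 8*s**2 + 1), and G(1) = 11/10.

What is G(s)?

The substitution u = 4*s**2 + 1 works: G'(s) is exactly (dG/du)*(du/ds) for that inner function.
A general antiderivative is 1/(2*(4*s**2 + 1)) + C.
The condition gives C = 11/10 - (1/10) = 1.
So G(s) = (8*s**2 + 3)/(8*s**2 + 2).
Check: d/ds[(8*s**2 + 3)/(8*s**2 + 2)] = -4*s/(16*s**4 + 8*s**2 + 1) = G'(s).

G(s) = (8*s**2 + 3)/(8*s**2 + 2)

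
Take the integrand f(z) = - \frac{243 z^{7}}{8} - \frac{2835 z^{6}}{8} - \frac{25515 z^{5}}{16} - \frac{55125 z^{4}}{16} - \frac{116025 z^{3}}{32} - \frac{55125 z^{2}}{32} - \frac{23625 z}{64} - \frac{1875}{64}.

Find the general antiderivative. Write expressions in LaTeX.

f matches the chain-rule pattern g'(h)*h' with inner function h(z) = \frac{3 z^{2}}{2} + 5 z + \frac{5}{4}; substituting u = h(z) collapses the integral.
Check: d/dz[- \frac{243 z^{8}}{64} - \frac{405 z^{7}}{8} - \frac{8505 z^{6}}{32} - \frac{11025 z^{5}}{16} - \frac{116025 z^{4}}{128} - \frac{18375 z^{3}}{32} - \frac{23625 z^{2}}{128} - \frac{1875 z}{64}] = - \frac{243 z^{7}}{8} - \frac{2835 z^{6}}{8} - \frac{25515 z^{5}}{16} - \frac{55125 z^{4}}{16} - \frac{116025 z^{3}}{32} - \frac{55125 z^{2}}{32} - \frac{23625 z}{64} - \frac{1875}{64} = f(z).

F(z) = - \frac{243 z^{8}}{64} - \frac{405 z^{7}}{8} - \frac{8505 z^{6}}{32} - \frac{11025 z^{5}}{16} - \frac{116025 z^{4}}{128} - \frac{18375 z^{3}}{32} - \frac{23625 z^{2}}{128} - \frac{1875 z}{64} + C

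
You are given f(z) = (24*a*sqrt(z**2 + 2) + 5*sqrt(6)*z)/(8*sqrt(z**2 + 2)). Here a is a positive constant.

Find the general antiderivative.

F(z) = (24*a*z + 5*sqrt(6)*sqrt(z**2 + 2))/8 + C

An antiderivative F(z) passes only if d/dz[F] lands on f(z) exactly.
Check: d/dz[(24*a*z + 5*sqrt(6)*sqrt(z**2 + 2))/8] = (24*a*sqrt(z**2 + 2) + 5*sqrt(6)*z)/(8*sqrt(z**2 + 2)) = f(z).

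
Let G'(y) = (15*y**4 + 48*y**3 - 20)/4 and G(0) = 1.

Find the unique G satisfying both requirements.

A first test for any G(y): its y-derivative must equal the given G'(y).
A general antiderivative is 3*y**5/4 + 3*y**4 - 5*y + C.
The condition gives C = 1 - (0) = 1.
So G(y) = 3*y**5/4 + 3*y**4 - 5*y + 1.
Check: d/dy[3*y**5/4 + 3*y**4 - 5*y + 1] = 15*y**4/4 + 12*y**3 - 5, which equals G'(y).

G(y) = 3*y**5/4 + 3*y**4 - 5*y + 1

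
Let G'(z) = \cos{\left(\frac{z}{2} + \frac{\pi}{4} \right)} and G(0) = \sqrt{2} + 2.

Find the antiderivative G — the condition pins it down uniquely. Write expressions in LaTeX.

G(z) = 2 \sin{\left(\frac{z}{2} + \frac{\pi}{4} \right)} + 2

Whatever form G(z) takes, its d/dz must return the stated G'(z).
A general antiderivative is 2 \sin{\left(\frac{z}{2} + \frac{\pi}{4} \right)} + C.
The condition gives C = \sqrt{2} + 2 - (\sqrt{2}) = 2.
So G(z) = 2 \sin{\left(\frac{z}{2} + \frac{\pi}{4} \right)} + 2.
Check: d/dz[2 \sin{\left(\frac{z}{2} + \frac{\pi}{4} \right)} + 2] = \cos{\left(\frac{z}{2} + \frac{\pi}{4} \right)} = G'(z).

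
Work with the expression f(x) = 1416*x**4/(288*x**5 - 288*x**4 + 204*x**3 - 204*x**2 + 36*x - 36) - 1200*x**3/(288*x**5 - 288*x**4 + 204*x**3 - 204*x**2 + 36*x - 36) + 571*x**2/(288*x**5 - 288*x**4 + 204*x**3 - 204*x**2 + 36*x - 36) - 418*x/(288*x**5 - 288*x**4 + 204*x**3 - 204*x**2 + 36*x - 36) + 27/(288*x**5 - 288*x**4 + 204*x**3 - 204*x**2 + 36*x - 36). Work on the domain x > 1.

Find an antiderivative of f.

An antiderivative is F(x) = (9*log(3*x - 3) + 9*log(2*x**2 + 2/3) + 16*log(4*x**2 + 3/2))/12.

The integrand splits into summands that can be handled one at a time.
Check: d/dx[(9*log(3*x - 3) + 9*log(2*x**2 + 2/3) + 16*log(4*x**2 + 3/2))/12] = (1416*x**4 - 1200*x**3 + 571*x**2 - 418*x + 27)/(288*x**5 - 288*x**4 + 204*x**3 - 204*x**2 + 36*x - 36), which equals f(x).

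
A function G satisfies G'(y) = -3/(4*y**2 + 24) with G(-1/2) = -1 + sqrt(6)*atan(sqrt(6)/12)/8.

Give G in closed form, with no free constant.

G(y) = -(sqrt(6)*atan(sqrt(6)*y/6) + 8)/8

Differentiate the proposed G(y) back; it has to land on the given G'(y).
A general antiderivative is -sqrt(6)*atan(sqrt(6)*y/6)/8 + C.
The condition gives C = -1 + sqrt(6)*atan(sqrt(6)/12)/8 - (sqrt(6)*atan(sqrt(6)/12)/8) = -1.
So G(y) = -(sqrt(6)*atan(sqrt(6)*y/6) + 8)/8.
Check: d/dy[-(sqrt(6)*atan(sqrt(6)*y/6) + 8)/8] = -3/(4*y**2 + 24) = G'(y).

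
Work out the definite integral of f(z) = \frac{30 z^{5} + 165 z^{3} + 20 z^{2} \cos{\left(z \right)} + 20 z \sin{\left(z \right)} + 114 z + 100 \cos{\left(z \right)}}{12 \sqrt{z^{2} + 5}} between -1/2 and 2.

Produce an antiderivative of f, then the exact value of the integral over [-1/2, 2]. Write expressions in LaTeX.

Antiderivative: F(z) = \sqrt{z^{2} + 5} \left(\frac{z^{4}}{2} + \frac{5 z^{2}}{4} + \frac{5 \sin{\left(z \right)}}{3} - 3\right); value = \frac{5 \sqrt{21} \sin{\left(\frac{1}{2} \right)}}{6} + 5 \sin{\left(2 \right)} + \frac{85 \sqrt{21}}{64} + 30

f has the shape u'v + uv' for u = \sqrt{z^{2} + 5} and v = \frac{z^{4}}{2} + \frac{5 z^{2}}{4} + \frac{5 \sin{\left(z \right)}}{3} - 3 — it is the derivative of the product u*v.
F(z) = \sqrt{z^{2} + 5} \left(\frac{z^{4}}{2} + \frac{5 z^{2}}{4} + \frac{5 \sin{\left(z \right)}}{3} - 3\right) is an antiderivative of f.
Check: d/dz[\sqrt{z^{2} + 5} \left(\frac{z^{4}}{2} + \frac{5 z^{2}}{4} + \frac{5 \sin{\left(z \right)}}{3} - 3\right)] = \frac{30 z^{5} + 165 z^{3} + 20 z^{2} \cos{\left(z \right)} + 20 z \sin{\left(z \right)} + 114 z + 100 \cos{\left(z \right)}}{12 \sqrt{z^{2} + 5}} = f(z).
F(2) = 5 \sin{\left(2 \right)} + 30; F(-1/2) = - \frac{85 \sqrt{21}}{64} - \frac{5 \sqrt{21} \sin{\left(\frac{1}{2} \right)}}{6}.
Integral = F(2) - F(-1/2) = \frac{5 \sqrt{21} \sin{\left(\frac{1}{2} \right)}}{6} + 5 \sin{\left(2 \right)} + \frac{85 \sqrt{21}}{64} + 30.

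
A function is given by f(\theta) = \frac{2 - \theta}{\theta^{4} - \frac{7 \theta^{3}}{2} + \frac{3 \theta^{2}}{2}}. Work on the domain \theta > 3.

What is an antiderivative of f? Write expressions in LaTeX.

Factor the denominator (\theta^{2} \left(\theta - 3\right) \left(2 \theta - 1\right)) and decompose: f = - \frac{24}{5 \left(2 \theta - 1\right)} - \frac{2}{45 \left(\theta - 3\right)} + \frac{22}{9 \theta} + \frac{4}{3 \theta^{2}}; each piece integrates to a log, atan, or power term.
Check: d/d\theta[- \frac{2 \left(- 55 \theta \log{\left(\theta \right)} + \theta \log{\left(\theta - 3 \right)} + 54 \theta \log{\left(\theta - \frac{1}{2} \right)} + 30\right)}{45 \theta}] = \frac{4 - 2 \theta}{2 \theta^{4} - 7 \theta^{3} + 3 \theta^{2}}, which equals f(\theta).

An antiderivative is F(\theta) = - \frac{2 \left(- 55 \theta \log{\left(\theta \right)} + \theta \log{\left(\theta - 3 \right)} + 54 \theta \log{\left(\theta - \frac{1}{2} \right)} + 30\right)}{45 \theta}.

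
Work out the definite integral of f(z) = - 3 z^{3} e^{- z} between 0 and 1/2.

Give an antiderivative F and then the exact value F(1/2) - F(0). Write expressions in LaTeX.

Antiderivative: F(z) = 3 \left(z^{3} + 3 z^{2} + 6 z + 6\right) e^{- z}; value = -18 + \frac{237}{8 e^{\frac{1}{2}}}

Recognize the product-rule pattern: f = u'v + uv' with u = 3 z^{3} + 9 z^{2} + 18 z + 18, v = e^{- z}, so integration by parts undoes it.
F(z) = 3 \left(z^{3} + 3 z^{2} + 6 z + 6\right) e^{- z} is an antiderivative of f.
Check: d/dz[3 \left(z^{3} + 3 z^{2} + 6 z + 6\right) e^{- z}] = - 3 z^{3} e^{- z} = f(z).
F(1/2) = \frac{237}{8 e^{\frac{1}{2}}}; F(0) = 18.
Integral = F(1/2) - F(0) = -18 + \frac{237}{8 e^{\frac{1}{2}}}.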